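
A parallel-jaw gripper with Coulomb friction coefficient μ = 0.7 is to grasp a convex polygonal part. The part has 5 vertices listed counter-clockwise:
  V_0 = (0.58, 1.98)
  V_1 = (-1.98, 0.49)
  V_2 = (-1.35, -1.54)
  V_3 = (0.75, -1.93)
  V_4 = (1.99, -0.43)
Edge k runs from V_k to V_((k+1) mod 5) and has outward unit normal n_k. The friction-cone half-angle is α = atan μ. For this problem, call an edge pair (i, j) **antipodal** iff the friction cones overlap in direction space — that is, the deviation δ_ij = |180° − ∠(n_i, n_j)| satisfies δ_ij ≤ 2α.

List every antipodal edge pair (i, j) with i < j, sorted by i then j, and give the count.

α = atan 0.7 = 34.99°;  2α = 69.98°
n_0 = (-0.5030, +0.8643)
n_1 = (-0.9551, -0.2964)
n_2 = (-0.1826, -0.9832)
n_3 = (+0.7707, -0.6371)
n_4 = (+0.8631, +0.5050)
  (0,1): δ = 102.96°  ·
  (0,2): δ = 40.72°  ✓
  (0,3): δ = 20.22°  ✓
  (0,4): δ = 90.13°  ·
  (1,2): δ = 117.76°  ·
  (1,3): δ = 56.82°  ✓
  (1,4): δ = 13.09°  ✓
  (2,3): δ = 119.06°  ·
  (2,4): δ = 49.15°  ✓
  (3,4): δ = 110.09°  ·
antipodal pairs: 5

count = 5; pairs: (0,2), (0,3), (1,3), (1,4), (2,4)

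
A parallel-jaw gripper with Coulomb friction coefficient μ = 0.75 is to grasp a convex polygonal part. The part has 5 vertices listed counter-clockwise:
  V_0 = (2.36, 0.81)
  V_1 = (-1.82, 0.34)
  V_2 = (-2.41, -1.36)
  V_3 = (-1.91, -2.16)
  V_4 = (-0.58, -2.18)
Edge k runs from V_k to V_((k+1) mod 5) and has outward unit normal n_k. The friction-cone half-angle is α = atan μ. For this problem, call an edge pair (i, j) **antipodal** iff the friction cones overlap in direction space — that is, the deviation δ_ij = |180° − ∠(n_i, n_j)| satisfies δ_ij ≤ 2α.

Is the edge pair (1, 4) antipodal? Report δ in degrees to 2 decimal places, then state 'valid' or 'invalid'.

δ = 25.38°, valid

α = atan 0.75 = 36.87°;  2α = 73.74°
edge 1: e_1 = (-0.59, -1.70);  n_1 = (-0.9447, +0.3279)
edge 4: e_4 = (+2.94, +2.99);  n_4 = (+0.7130, -0.7011)
∠(n_1, n_4) = 154.62°
δ = |180° − 154.62°| = 25.38°
25.38° ≤ 2α = 73.74°  →  valid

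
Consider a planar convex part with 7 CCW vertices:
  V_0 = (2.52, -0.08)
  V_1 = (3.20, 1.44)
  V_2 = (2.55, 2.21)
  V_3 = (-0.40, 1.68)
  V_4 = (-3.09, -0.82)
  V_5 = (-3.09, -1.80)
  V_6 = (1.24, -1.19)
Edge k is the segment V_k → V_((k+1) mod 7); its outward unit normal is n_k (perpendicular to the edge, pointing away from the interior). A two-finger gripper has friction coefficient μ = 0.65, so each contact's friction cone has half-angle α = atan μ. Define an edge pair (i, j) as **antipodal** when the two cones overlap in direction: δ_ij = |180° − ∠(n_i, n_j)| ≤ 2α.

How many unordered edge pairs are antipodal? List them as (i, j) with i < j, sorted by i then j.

α = atan 0.65 = 33.02°;  2α = 66.05°
n_0 = (+0.9128, -0.4084)
n_1 = (+0.7641, +0.6451)
n_2 = (-0.1768, +0.9842)
n_3 = (-0.6808, +0.7325)
n_4 = (-1.0000, -0.0000)
n_5 = (+0.1395, -0.9902)
n_6 = (+0.6552, -0.7555)
  (0,1): δ = 115.73°  ·
  (0,2): δ = 55.71°  ✓
  (0,3): δ = 22.99°  ✓
  (0,4): δ = 24.10°  ✓
  (0,5): δ = 122.12°  ·
  (0,6): δ = 155.03°  ·
  (1,2): δ = 119.98°  ·
  (1,3): δ = 87.27°  ·
  (1,4): δ = 40.17°  ✓
  (1,5): δ = 57.85°  ✓
  (1,6): δ = 90.76°  ·
  (2,3): δ = 147.28°  ·
  (2,4): δ = 100.19°  ·
  (2,5): δ = 2.17°  ✓
  (2,6): δ = 30.75°  ✓
  (3,4): δ = 132.90°  ·
  (3,5): δ = 34.88°  ✓
  (3,6): δ = 1.97°  ✓
  (4,5): δ = 81.98°  ·
  (4,6): δ = 49.07°  ✓
  (5,6): δ = 147.09°  ·
antipodal pairs: 10

count = 10; pairs: (0,2), (0,3), (0,4), (1,4), (1,5), (2,5), (2,6), (3,5), (3,6), (4,6)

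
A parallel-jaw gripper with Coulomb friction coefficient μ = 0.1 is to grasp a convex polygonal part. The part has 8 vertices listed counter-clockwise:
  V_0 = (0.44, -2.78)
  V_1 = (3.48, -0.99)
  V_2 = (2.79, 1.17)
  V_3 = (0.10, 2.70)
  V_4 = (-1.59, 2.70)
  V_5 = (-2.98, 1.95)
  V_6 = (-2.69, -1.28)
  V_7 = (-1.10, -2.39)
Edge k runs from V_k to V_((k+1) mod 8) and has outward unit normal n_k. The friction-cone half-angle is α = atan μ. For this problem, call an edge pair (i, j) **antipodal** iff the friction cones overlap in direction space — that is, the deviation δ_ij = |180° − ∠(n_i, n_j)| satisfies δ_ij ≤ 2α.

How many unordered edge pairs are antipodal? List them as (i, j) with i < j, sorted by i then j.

α = atan 0.1 = 5.71°;  2α = 11.42°
n_0 = (+0.5074, -0.8617)
n_1 = (+0.9526, +0.3043)
n_2 = (+0.4944, +0.8692)
n_3 = (+0.0000, +1.0000)
n_4 = (-0.4749, +0.8801)
n_5 = (-0.9960, -0.0894)
n_6 = (-0.5724, -0.8200)
n_7 = (-0.2455, -0.9694)
  (0,1): δ = 102.77°  ·
  (0,2): δ = 60.12°  ·
  (0,3): δ = 30.49°  ·
  (0,4): δ = 2.14°  ✓
  (0,5): δ = 64.64°  ·
  (0,6): δ = 114.59°  ·
  (0,7): δ = 135.30°  ·
  (1,2): δ = 137.35°  ·
  (1,3): δ = 107.72°  ·
  (1,4): δ = 79.37°  ·
  (1,5): δ = 12.59°  ·
  (1,6): δ = 37.36°  ·
  (1,7): δ = 58.07°  ·
  (2,3): δ = 150.37°  ·
  (2,4): δ = 122.02°  ·
  (2,5): δ = 55.24°  ·
  (2,6): δ = 5.29°  ✓
  (2,7): δ = 15.42°  ·
  (3,4): δ = 151.65°  ·
  (3,5): δ = 84.87°  ·
  (3,6): δ = 34.92°  ·
  (3,7): δ = 14.21°  ·
  (4,5): δ = 113.22°  ·
  (4,6): δ = 63.27°  ·
  (4,7): δ = 42.56°  ·
  (5,6): δ = 130.05°  ·
  (5,7): δ = 109.34°  ·
  (6,7): δ = 159.29°  ·
antipodal pairs: 2

count = 2; pairs: (0,4), (2,6)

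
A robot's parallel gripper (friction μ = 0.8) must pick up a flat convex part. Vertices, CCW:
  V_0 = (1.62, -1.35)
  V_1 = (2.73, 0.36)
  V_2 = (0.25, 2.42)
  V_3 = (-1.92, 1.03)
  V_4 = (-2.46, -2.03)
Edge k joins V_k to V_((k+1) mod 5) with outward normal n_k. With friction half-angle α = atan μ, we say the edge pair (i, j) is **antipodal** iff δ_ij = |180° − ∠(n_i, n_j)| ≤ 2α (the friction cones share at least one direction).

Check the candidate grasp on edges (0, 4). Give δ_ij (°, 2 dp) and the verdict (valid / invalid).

δ = 132.45°, invalid

α = atan 0.8 = 38.66°;  2α = 77.32°
edge 0: e_0 = (+1.11, +1.71);  n_0 = (+0.8388, -0.5445)
edge 4: e_4 = (+4.08, +0.68);  n_4 = (+0.1644, -0.9864)
∠(n_0, n_4) = 47.55°
δ = |180° − 47.55°| = 132.45°
132.45° > 2α = 77.32°  →  invalid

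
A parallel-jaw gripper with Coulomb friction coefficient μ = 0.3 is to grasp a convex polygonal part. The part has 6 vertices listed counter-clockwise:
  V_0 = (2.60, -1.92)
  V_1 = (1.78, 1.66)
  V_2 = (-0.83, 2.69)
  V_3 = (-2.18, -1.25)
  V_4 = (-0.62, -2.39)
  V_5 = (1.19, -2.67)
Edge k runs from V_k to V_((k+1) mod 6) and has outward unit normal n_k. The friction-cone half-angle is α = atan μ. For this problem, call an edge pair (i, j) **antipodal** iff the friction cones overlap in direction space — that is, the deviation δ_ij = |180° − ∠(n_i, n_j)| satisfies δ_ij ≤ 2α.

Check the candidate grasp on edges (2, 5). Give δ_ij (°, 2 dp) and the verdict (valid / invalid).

α = atan 0.3 = 16.70°;  2α = 33.40°
edge 2: e_2 = (-1.35, -3.94);  n_2 = (-0.9460, +0.3241)
edge 5: e_5 = (+1.41, +0.75);  n_5 = (+0.4696, -0.8829)
∠(n_2, n_5) = 136.92°
δ = |180° − 136.92°| = 43.08°
43.08° > 2α = 33.40°  →  invalid

δ = 43.08°, invalid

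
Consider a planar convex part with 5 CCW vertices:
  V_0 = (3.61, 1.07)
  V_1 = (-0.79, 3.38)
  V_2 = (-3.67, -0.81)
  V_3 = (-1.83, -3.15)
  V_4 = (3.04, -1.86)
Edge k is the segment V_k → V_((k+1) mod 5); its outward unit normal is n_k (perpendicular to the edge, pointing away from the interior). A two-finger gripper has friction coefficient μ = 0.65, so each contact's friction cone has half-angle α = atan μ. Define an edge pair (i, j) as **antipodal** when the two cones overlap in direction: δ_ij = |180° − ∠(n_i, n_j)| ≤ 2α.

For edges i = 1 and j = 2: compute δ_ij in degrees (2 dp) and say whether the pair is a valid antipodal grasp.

δ = 107.32°, invalid

α = atan 0.65 = 33.02°;  2α = 66.05°
edge 1: e_1 = (-2.88, -4.19);  n_1 = (-0.8241, +0.5664)
edge 2: e_2 = (+1.84, -2.34);  n_2 = (-0.7861, -0.6181)
∠(n_1, n_2) = 72.68°
δ = |180° − 72.68°| = 107.32°
107.32° > 2α = 66.05°  →  invalid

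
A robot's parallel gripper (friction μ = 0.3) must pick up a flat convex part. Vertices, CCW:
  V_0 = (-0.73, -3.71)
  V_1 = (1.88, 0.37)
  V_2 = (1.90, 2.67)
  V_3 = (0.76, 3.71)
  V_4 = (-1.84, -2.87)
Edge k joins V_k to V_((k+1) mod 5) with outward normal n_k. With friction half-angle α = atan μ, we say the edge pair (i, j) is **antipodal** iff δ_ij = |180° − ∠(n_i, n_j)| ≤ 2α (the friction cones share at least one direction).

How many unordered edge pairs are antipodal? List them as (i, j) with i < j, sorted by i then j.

α = atan 0.3 = 16.70°;  2α = 33.40°
n_0 = (+0.8424, -0.5389)
n_1 = (+1.0000, -0.0087)
n_2 = (+0.6740, +0.7388)
n_3 = (-0.9300, +0.3675)
n_4 = (-0.6034, -0.7974)
  (0,1): δ = 147.89°  ·
  (0,2): δ = 99.77°  ·
  (0,3): δ = 11.05°  ✓
  (0,4): δ = 85.49°  ·
  (1,2): δ = 131.88°  ·
  (1,3): δ = 21.06°  ✓
  (1,4): δ = 53.38°  ·
  (2,3): δ = 69.19°  ·
  (2,4): δ = 5.26°  ✓
  (3,4): δ = 105.56°  ·
antipodal pairs: 3

count = 3; pairs: (0,3), (1,3), (2,4)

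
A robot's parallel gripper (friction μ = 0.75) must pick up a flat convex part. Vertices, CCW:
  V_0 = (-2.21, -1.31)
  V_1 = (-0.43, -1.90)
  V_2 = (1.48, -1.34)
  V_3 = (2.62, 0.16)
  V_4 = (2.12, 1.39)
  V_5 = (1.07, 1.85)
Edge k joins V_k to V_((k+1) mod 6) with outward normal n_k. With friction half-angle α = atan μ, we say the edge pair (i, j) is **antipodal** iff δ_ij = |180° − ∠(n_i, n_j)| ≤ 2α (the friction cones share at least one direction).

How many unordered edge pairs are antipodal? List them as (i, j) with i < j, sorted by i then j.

count = 7; pairs: (0,3), (0,4), (0,5), (1,4), (1,5), (2,5), (3,5)

α = atan 0.75 = 36.87°;  2α = 73.74°
n_0 = (-0.3146, -0.9492)
n_1 = (+0.2814, -0.9596)
n_2 = (+0.7962, -0.6051)
n_3 = (+0.9264, +0.3766)
n_4 = (+0.4013, +0.9160)
n_5 = (-0.6938, +0.7202)
  (0,1): δ = 145.32°  ·
  (0,2): δ = 108.90°  ·
  (0,3): δ = 49.54°  ✓
  (0,4): δ = 5.32°  ✓
  (0,5): δ = 62.27°  ✓
  (1,2): δ = 143.58°  ·
  (1,3): δ = 84.22°  ·
  (1,4): δ = 40.00°  ✓
  (1,5): δ = 27.59°  ✓
  (2,3): δ = 120.64°  ·
  (2,4): δ = 76.42°  ·
  (2,5): δ = 8.83°  ✓
  (3,4): δ = 135.78°  ·
  (3,5): δ = 68.19°  ✓
  (4,5): δ = 112.41°  ·
antipodal pairs: 7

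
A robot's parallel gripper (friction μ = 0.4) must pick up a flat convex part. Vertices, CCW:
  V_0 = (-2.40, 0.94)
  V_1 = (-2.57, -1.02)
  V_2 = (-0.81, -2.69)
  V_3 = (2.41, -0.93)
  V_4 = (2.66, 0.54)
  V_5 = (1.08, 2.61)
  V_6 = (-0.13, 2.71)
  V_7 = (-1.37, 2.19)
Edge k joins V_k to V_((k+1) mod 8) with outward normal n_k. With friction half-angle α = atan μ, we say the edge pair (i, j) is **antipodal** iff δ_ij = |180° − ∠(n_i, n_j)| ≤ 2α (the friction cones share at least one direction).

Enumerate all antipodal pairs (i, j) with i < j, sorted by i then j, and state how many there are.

α = atan 0.4 = 21.80°;  2α = 43.60°
n_0 = (-0.9963, +0.0864)
n_1 = (-0.6883, -0.7254)
n_2 = (+0.4796, -0.8775)
n_3 = (+0.9858, -0.1677)
n_4 = (+0.7949, +0.6067)
n_5 = (+0.0824, +0.9966)
n_6 = (-0.3867, +0.9222)
n_7 = (-0.7718, +0.6359)
  (0,1): δ = 128.54°  ·
  (0,2): δ = 56.38°  ·
  (0,3): δ = 4.69°  ✓
  (0,4): δ = 42.31°  ✓
  (0,5): δ = 90.23°  ·
  (0,6): δ = 117.71°  ·
  (0,7): δ = 145.47°  ·
  (1,2): δ = 107.84°  ·
  (1,3): δ = 56.15°  ·
  (1,4): δ = 9.15°  ✓
  (1,5): δ = 38.77°  ✓
  (1,6): δ = 66.25°  ·
  (1,7): δ = 94.01°  ·
  (2,3): δ = 128.31°  ·
  (2,4): δ = 81.31°  ·
  (2,5): δ = 33.38°  ✓
  (2,6): δ = 5.91°  ✓
  (2,7): δ = 21.85°  ✓
  (3,4): δ = 132.99°  ·
  (3,5): δ = 85.07°  ·
  (3,6): δ = 57.60°  ·
  (3,7): δ = 29.84°  ✓
  (4,5): δ = 132.08°  ·
  (4,6): δ = 104.60°  ·
  (4,7): δ = 76.84°  ·
  (5,6): δ = 152.52°  ·
  (5,7): δ = 124.76°  ·
  (6,7): δ = 152.24°  ·
antipodal pairs: 8

count = 8; pairs: (0,3), (0,4), (1,4), (1,5), (2,5), (2,6), (2,7), (3,7)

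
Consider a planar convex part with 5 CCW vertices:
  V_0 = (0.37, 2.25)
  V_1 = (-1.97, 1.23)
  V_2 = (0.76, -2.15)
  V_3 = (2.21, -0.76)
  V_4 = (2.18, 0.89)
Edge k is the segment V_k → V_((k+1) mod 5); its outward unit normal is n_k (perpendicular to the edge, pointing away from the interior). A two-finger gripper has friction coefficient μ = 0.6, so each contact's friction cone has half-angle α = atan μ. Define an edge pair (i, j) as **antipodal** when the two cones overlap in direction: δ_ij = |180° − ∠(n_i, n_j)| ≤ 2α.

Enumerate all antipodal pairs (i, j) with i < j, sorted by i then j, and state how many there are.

count = 3; pairs: (0,2), (1,3), (1,4)

α = atan 0.6 = 30.96°;  2α = 61.93°
n_0 = (-0.3996, +0.9167)
n_1 = (-0.7779, -0.6283)
n_2 = (+0.6920, -0.7219)
n_3 = (+0.9998, +0.0182)
n_4 = (+0.6007, +0.7995)
  (0,1): δ = 74.62°  ·
  (0,2): δ = 20.24°  ✓
  (0,3): δ = 67.49°  ·
  (0,4): δ = 119.53°  ·
  (1,2): δ = 85.14°  ·
  (1,3): δ = 37.89°  ✓
  (1,4): δ = 14.15°  ✓
  (2,3): δ = 132.75°  ·
  (2,4): δ = 80.71°  ·
  (3,4): δ = 127.96°  ·
antipodal pairs: 3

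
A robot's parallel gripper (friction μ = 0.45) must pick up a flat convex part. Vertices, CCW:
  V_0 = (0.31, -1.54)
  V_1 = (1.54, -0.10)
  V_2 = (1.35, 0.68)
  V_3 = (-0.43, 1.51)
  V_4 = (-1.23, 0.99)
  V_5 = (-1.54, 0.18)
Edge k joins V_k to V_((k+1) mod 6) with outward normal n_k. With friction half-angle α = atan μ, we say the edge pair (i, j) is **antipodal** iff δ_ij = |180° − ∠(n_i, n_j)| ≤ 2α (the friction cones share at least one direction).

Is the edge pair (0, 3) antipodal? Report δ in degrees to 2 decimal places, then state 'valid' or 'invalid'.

α = atan 0.45 = 24.23°;  2α = 48.46°
edge 0: e_0 = (+1.23, +1.44);  n_0 = (+0.7604, -0.6495)
edge 3: e_3 = (-0.80, -0.52);  n_3 = (-0.5450, +0.8384)
∠(n_0, n_3) = 163.53°
δ = |180° − 163.53°| = 16.47°
16.47° ≤ 2α = 48.46°  →  valid

δ = 16.47°, valid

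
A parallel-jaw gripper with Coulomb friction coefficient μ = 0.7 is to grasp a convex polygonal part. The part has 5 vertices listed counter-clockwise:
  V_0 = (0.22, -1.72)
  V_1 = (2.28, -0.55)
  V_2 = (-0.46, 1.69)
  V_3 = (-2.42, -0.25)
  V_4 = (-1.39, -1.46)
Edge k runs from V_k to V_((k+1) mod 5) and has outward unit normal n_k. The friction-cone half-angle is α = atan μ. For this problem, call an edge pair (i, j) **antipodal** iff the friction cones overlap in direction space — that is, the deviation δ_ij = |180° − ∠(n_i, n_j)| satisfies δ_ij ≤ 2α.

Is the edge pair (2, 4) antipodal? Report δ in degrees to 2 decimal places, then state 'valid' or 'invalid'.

α = atan 0.7 = 34.99°;  2α = 69.98°
edge 2: e_2 = (-1.96, -1.94);  n_2 = (-0.7035, +0.7107)
edge 4: e_4 = (+1.61, -0.26);  n_4 = (-0.1594, -0.9872)
∠(n_2, n_4) = 126.12°
δ = |180° − 126.12°| = 53.88°
53.88° ≤ 2α = 69.98°  →  valid

δ = 53.88°, valid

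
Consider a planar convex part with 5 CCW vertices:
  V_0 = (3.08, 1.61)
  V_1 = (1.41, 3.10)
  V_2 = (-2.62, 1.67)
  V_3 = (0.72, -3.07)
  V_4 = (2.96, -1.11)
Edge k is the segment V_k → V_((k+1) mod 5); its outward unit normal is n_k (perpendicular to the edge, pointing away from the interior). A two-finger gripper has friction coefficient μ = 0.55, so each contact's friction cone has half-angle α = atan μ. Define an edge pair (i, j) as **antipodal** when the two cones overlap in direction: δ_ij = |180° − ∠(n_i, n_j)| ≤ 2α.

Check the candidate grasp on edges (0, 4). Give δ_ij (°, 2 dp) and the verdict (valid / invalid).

δ = 129.21°, invalid

α = atan 0.55 = 28.81°;  2α = 57.62°
edge 0: e_0 = (-1.67, +1.49);  n_0 = (+0.6657, +0.7462)
edge 4: e_4 = (+0.12, +2.72);  n_4 = (+0.9990, -0.0441)
∠(n_0, n_4) = 50.79°
δ = |180° − 50.79°| = 129.21°
129.21° > 2α = 57.62°  →  invalid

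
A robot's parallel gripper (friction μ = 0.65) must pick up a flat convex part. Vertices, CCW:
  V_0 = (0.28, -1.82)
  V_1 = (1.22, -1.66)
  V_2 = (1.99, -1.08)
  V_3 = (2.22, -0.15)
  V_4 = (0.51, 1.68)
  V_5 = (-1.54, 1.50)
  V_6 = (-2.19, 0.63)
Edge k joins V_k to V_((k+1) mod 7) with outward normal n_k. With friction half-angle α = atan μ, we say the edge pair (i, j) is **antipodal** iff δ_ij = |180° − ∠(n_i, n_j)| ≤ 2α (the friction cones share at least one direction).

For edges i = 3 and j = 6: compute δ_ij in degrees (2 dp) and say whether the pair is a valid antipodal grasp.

δ = 2.17°, valid

α = atan 0.65 = 33.02°;  2α = 66.05°
edge 3: e_3 = (-1.71, +1.83);  n_3 = (+0.7307, +0.6827)
edge 6: e_6 = (+2.47, -2.45);  n_6 = (-0.7042, -0.7100)
∠(n_3, n_6) = 177.83°
δ = |180° − 177.83°| = 2.17°
2.17° ≤ 2α = 66.05°  →  valid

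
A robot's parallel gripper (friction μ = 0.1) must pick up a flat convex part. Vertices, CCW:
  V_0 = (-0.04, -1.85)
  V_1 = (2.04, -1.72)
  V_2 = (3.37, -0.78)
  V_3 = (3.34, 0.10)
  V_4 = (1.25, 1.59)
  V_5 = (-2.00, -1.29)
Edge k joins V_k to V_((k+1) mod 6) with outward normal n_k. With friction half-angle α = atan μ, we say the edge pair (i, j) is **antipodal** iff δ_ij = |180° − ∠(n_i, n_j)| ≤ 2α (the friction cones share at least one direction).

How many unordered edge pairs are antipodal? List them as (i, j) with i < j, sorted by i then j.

count = 1; pairs: (1,4)

α = atan 0.1 = 5.71°;  2α = 11.42°
n_0 = (+0.0624, -0.9981)
n_1 = (+0.5772, -0.8166)
n_2 = (+0.9994, +0.0341)
n_3 = (+0.5805, +0.8143)
n_4 = (-0.6632, +0.7484)
n_5 = (-0.2747, -0.9615)
  (0,1): δ = 148.32°  ·
  (0,2): δ = 91.62°  ·
  (0,3): δ = 39.06°  ·
  (0,4): δ = 37.97°  ·
  (0,5): δ = 160.48°  ·
  (1,2): δ = 123.30°  ·
  (1,3): δ = 70.74°  ·
  (1,4): δ = 6.29°  ✓
  (1,5): δ = 128.80°  ·
  (2,3): δ = 127.44°  ·
  (2,4): δ = 50.41°  ·
  (2,5): δ = 72.10°  ·
  (3,4): δ = 102.97°  ·
  (3,5): δ = 19.54°  ·
  (4,5): δ = 57.49°  ·
antipodal pairs: 1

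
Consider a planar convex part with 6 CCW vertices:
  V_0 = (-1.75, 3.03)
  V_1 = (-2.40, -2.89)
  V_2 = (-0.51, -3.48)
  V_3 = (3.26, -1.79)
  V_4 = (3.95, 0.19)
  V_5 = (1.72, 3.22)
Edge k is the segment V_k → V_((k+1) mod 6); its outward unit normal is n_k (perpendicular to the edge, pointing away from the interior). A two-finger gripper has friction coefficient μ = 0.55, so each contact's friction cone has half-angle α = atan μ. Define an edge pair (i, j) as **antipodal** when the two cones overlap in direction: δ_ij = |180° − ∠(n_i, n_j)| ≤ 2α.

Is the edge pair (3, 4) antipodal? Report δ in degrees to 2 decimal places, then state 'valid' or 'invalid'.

δ = 124.44°, invalid

α = atan 0.55 = 28.81°;  2α = 57.62°
edge 3: e_3 = (+0.69, +1.98);  n_3 = (+0.9443, -0.3291)
edge 4: e_4 = (-2.23, +3.03);  n_4 = (+0.8054, +0.5927)
∠(n_3, n_4) = 55.56°
δ = |180° − 55.56°| = 124.44°
124.44° > 2α = 57.62°  →  invalid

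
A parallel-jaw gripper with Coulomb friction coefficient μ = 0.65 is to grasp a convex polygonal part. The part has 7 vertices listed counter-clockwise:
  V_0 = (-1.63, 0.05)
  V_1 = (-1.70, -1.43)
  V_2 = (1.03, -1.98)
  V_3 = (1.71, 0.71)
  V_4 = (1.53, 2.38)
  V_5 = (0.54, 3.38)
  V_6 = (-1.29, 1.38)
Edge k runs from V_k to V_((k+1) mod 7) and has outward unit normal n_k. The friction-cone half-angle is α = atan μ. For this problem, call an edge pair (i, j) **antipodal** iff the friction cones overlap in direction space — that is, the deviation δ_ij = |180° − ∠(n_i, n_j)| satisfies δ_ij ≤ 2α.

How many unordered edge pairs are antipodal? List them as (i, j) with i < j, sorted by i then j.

count = 10; pairs: (0,2), (0,3), (0,4), (1,4), (1,5), (2,5), (2,6), (3,5), (3,6), (4,6)

α = atan 0.65 = 33.02°;  2α = 66.05°
n_0 = (-0.9989, +0.0472)
n_1 = (-0.1975, -0.9803)
n_2 = (+0.9695, -0.2451)
n_3 = (+0.9942, +0.1072)
n_4 = (+0.7107, +0.7035)
n_5 = (-0.7378, +0.6751)
n_6 = (-0.9688, +0.2477)
  (0,1): δ = 98.68°  ·
  (0,2): δ = 11.48°  ✓
  (0,3): δ = 8.86°  ✓
  (0,4): δ = 47.42°  ✓
  (0,5): δ = 140.25°  ·
  (0,6): δ = 168.37°  ·
  (1,2): δ = 92.80°  ·
  (1,3): δ = 72.46°  ·
  (1,4): δ = 33.90°  ✓
  (1,5): δ = 58.93°  ✓
  (1,6): δ = 87.05°  ·
  (2,3): δ = 159.66°  ·
  (2,4): δ = 121.10°  ·
  (2,5): δ = 28.27°  ✓
  (2,6): δ = 0.15°  ✓
  (3,4): δ = 141.44°  ·
  (3,5): δ = 48.61°  ✓
  (3,6): δ = 20.49°  ✓
  (4,5): δ = 87.17°  ·
  (4,6): δ = 59.05°  ✓
  (5,6): δ = 151.88°  ·
antipodal pairs: 10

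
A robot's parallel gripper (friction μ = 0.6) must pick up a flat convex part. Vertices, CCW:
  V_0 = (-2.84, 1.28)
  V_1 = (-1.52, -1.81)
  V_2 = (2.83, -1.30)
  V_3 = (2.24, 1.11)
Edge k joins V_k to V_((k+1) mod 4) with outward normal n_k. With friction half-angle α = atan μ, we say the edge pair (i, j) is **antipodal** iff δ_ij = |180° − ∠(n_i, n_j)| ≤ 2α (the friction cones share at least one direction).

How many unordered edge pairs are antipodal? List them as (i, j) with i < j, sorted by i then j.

α = atan 0.6 = 30.96°;  2α = 61.93°
n_0 = (-0.9196, -0.3928)
n_1 = (+0.1164, -0.9932)
n_2 = (+0.9713, +0.2378)
n_3 = (+0.0334, +0.9994)
  (0,1): δ = 106.44°  ·
  (0,2): δ = 9.38°  ✓
  (0,3): δ = 64.95°  ·
  (1,2): δ = 82.93°  ·
  (1,3): δ = 8.60°  ✓
  (2,3): δ = 105.67°  ·
antipodal pairs: 2

count = 2; pairs: (0,2), (1,3)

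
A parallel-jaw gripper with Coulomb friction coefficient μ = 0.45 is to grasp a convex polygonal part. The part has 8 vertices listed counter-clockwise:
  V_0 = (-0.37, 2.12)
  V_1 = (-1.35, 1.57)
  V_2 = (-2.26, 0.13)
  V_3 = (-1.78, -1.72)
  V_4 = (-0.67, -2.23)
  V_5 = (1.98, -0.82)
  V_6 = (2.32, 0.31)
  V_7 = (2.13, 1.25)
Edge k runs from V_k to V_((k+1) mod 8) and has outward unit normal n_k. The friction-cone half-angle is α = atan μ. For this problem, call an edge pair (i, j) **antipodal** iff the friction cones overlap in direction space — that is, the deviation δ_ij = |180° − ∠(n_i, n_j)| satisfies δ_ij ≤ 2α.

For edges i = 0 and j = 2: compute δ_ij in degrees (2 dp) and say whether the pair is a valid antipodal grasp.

α = atan 0.45 = 24.23°;  2α = 48.46°
edge 0: e_0 = (-0.98, -0.55);  n_0 = (-0.4894, +0.8721)
edge 2: e_2 = (+0.48, -1.85);  n_2 = (-0.9679, -0.2511)
∠(n_0, n_2) = 75.24°
δ = |180° − 75.24°| = 104.76°
104.76° > 2α = 48.46°  →  invalid

δ = 104.76°, invalid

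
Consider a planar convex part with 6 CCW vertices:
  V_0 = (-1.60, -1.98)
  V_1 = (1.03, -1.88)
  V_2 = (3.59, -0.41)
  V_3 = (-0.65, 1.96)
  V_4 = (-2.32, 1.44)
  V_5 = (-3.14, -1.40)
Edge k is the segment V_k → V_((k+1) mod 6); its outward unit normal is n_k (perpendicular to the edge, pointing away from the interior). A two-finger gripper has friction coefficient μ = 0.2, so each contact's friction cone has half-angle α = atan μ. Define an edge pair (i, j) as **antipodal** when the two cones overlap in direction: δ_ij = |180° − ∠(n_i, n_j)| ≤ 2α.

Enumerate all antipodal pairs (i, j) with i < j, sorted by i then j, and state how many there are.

α = atan 0.2 = 11.31°;  2α = 22.62°
n_0 = (+0.0380, -0.9993)
n_1 = (+0.4980, -0.8672)
n_2 = (+0.4879, +0.8729)
n_3 = (-0.2973, +0.9548)
n_4 = (-0.9608, +0.2774)
n_5 = (-0.3525, -0.9358)
  (0,1): δ = 152.31°  ·
  (0,2): δ = 31.38°  ·
  (0,3): δ = 15.12°  ✓
  (0,4): δ = 71.72°  ·
  (0,5): δ = 157.18°  ·
  (1,2): δ = 59.07°  ·
  (1,3): δ = 12.57°  ✓
  (1,4): δ = 44.03°  ·
  (1,5): δ = 129.50°  ·
  (2,3): δ = 133.50°  ·
  (2,4): δ = 76.90°  ·
  (2,5): δ = 8.57°  ✓
  (3,4): δ = 123.40°  ·
  (3,5): δ = 37.93°  ·
  (4,5): δ = 94.53°  ·
antipodal pairs: 3

count = 3; pairs: (0,3), (1,3), (2,5)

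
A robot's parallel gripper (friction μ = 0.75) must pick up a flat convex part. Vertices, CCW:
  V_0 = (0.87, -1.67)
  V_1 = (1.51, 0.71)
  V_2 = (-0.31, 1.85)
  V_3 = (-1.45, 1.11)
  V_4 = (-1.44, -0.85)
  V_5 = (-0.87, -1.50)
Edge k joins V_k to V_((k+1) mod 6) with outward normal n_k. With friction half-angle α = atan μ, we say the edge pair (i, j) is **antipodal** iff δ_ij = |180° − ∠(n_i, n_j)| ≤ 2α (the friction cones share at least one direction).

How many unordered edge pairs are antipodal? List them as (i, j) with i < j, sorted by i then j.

count = 7; pairs: (0,2), (0,3), (0,4), (1,3), (1,4), (1,5), (2,5)

α = atan 0.75 = 36.87°;  2α = 73.74°
n_0 = (+0.9657, -0.2597)
n_1 = (+0.5308, +0.8475)
n_2 = (-0.5445, +0.8388)
n_3 = (-1.0000, -0.0051)
n_4 = (-0.7519, -0.6593)
n_5 = (-0.0972, -0.9953)
  (0,1): δ = 107.01°  ·
  (0,2): δ = 41.96°  ✓
  (0,3): δ = 15.34°  ✓
  (0,4): δ = 56.30°  ✓
  (0,5): δ = 99.47°  ·
  (1,2): δ = 114.95°  ·
  (1,3): δ = 57.65°  ✓
  (1,4): δ = 16.69°  ✓
  (1,5): δ = 26.48°  ✓
  (2,3): δ = 122.70°  ·
  (2,4): δ = 81.74°  ·
  (2,5): δ = 38.57°  ✓
  (3,4): δ = 139.04°  ·
  (3,5): δ = 95.87°  ·
  (4,5): δ = 136.83°  ·
antipodal pairs: 7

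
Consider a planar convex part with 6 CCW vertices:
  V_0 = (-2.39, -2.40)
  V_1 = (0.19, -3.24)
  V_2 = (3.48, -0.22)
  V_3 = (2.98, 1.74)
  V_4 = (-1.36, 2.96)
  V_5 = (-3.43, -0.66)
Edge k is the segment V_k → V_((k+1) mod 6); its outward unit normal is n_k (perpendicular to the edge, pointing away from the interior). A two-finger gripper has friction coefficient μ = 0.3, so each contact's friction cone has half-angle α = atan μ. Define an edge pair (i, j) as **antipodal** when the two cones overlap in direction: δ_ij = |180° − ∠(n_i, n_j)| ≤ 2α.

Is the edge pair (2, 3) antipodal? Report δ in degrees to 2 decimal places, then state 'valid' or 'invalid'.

α = atan 0.3 = 16.70°;  2α = 33.40°
edge 2: e_2 = (-0.50, +1.96);  n_2 = (+0.9690, +0.2472)
edge 3: e_3 = (-4.34, +1.22);  n_3 = (+0.2706, +0.9627)
∠(n_2, n_3) = 59.99°
δ = |180° − 59.99°| = 120.01°
120.01° > 2α = 33.40°  →  invalid

δ = 120.01°, invalid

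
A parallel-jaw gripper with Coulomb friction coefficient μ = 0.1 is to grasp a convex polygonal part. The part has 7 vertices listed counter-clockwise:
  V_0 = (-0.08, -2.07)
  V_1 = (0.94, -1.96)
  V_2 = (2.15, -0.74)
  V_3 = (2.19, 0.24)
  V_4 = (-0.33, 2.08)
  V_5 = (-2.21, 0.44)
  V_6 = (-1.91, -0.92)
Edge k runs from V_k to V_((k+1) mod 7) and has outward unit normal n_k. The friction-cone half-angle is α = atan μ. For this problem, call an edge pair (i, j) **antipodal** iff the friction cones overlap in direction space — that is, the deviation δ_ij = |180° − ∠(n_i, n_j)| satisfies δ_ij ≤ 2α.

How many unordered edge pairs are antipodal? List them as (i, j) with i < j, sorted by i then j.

count = 2; pairs: (1,4), (3,6)

α = atan 0.1 = 5.71°;  2α = 11.42°
n_0 = (+0.1072, -0.9942)
n_1 = (+0.7100, -0.7042)
n_2 = (+0.9992, -0.0408)
n_3 = (+0.5897, +0.8076)
n_4 = (-0.6574, +0.7536)
n_5 = (-0.9765, -0.2154)
n_6 = (-0.5321, -0.8467)
  (0,1): δ = 140.92°  ·
  (0,2): δ = 98.49°  ·
  (0,3): δ = 42.29°  ·
  (0,4): δ = 34.94°  ·
  (0,5): δ = 96.28°  ·
  (0,6): δ = 141.70°  ·
  (1,2): δ = 137.57°  ·
  (1,3): δ = 81.37°  ·
  (1,4): δ = 4.14°  ✓
  (1,5): δ = 57.20°  ·
  (1,6): δ = 102.62°  ·
  (2,3): δ = 123.80°  ·
  (2,4): δ = 46.56°  ·
  (2,5): δ = 14.78°  ·
  (2,6): δ = 60.19°  ·
  (3,4): δ = 102.77°  ·
  (3,5): δ = 41.43°  ·
  (3,6): δ = 3.99°  ✓
  (4,5): δ = 118.66°  ·
  (4,6): δ = 73.25°  ·
  (5,6): δ = 134.59°  ·
antipodal pairs: 2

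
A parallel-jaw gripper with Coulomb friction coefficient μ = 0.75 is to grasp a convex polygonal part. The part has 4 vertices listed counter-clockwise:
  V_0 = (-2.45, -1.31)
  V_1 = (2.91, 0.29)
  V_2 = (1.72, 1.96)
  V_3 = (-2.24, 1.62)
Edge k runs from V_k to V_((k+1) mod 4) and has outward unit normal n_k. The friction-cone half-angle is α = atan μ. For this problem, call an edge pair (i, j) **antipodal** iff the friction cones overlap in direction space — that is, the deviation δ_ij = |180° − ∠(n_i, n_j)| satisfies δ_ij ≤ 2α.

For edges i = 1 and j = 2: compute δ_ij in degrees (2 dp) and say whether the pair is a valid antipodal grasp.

δ = 120.57°, invalid

α = atan 0.75 = 36.87°;  2α = 73.74°
edge 1: e_1 = (-1.19, +1.67);  n_1 = (+0.8144, +0.5803)
edge 2: e_2 = (-3.96, -0.34);  n_2 = (-0.0855, +0.9963)
∠(n_1, n_2) = 59.43°
δ = |180° − 59.43°| = 120.57°
120.57° > 2α = 73.74°  →  invalid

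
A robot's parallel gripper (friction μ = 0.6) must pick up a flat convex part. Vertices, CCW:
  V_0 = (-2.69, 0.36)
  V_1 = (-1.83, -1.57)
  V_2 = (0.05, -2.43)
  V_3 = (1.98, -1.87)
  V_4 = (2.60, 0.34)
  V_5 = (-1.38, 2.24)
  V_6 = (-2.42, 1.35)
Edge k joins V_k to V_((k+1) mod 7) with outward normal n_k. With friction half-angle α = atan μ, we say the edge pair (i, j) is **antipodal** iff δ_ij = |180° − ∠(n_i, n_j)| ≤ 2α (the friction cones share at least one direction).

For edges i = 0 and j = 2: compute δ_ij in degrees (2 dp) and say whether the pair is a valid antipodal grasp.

α = atan 0.6 = 30.96°;  2α = 61.93°
edge 0: e_0 = (+0.86, -1.93);  n_0 = (-0.9134, -0.4070)
edge 2: e_2 = (+1.93, +0.56);  n_2 = (+0.2787, -0.9604)
∠(n_0, n_2) = 82.16°
δ = |180° − 82.16°| = 97.84°
97.84° > 2α = 61.93°  →  invalid

δ = 97.84°, invalid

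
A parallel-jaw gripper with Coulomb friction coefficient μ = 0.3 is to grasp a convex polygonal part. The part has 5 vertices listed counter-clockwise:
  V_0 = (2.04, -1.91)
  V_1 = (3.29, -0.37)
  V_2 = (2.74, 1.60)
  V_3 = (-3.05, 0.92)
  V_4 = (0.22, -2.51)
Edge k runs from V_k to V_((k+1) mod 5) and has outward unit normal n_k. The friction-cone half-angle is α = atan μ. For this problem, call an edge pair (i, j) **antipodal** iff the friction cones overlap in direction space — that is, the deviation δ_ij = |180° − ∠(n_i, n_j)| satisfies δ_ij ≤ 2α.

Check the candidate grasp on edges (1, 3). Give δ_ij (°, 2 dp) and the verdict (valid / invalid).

α = atan 0.3 = 16.70°;  2α = 33.40°
edge 1: e_1 = (-0.55, +1.97);  n_1 = (+0.9632, +0.2689)
edge 3: e_3 = (+3.27, -3.43);  n_3 = (-0.7238, -0.6900)
∠(n_1, n_3) = 151.97°
δ = |180° − 151.97°| = 28.03°
28.03° ≤ 2α = 33.40°  →  valid

δ = 28.03°, valid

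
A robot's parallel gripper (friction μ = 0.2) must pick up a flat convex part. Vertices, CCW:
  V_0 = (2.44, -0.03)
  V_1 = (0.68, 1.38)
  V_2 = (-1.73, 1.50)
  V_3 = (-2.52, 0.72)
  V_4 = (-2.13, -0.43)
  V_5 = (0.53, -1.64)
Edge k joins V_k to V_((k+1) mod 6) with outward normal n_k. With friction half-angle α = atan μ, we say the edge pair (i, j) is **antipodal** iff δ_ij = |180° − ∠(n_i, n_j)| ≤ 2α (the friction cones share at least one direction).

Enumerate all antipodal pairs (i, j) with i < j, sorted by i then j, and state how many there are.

α = atan 0.2 = 11.31°;  2α = 22.62°
n_0 = (+0.6252, +0.7804)
n_1 = (+0.0497, +0.9988)
n_2 = (-0.7026, +0.7116)
n_3 = (-0.9470, -0.3212)
n_4 = (-0.4141, -0.9102)
n_5 = (+0.6445, -0.7646)
  (0,1): δ = 144.15°  ·
  (0,2): δ = 96.67°  ·
  (0,3): δ = 32.57°  ·
  (0,4): δ = 14.24°  ✓
  (0,5): δ = 78.83°  ·
  (1,2): δ = 132.51°  ·
  (1,3): δ = 68.42°  ·
  (1,4): δ = 21.61°  ✓
  (1,5): δ = 42.98°  ·
  (2,3): δ = 115.90°  ·
  (2,4): δ = 69.10°  ·
  (2,5): δ = 4.51°  ✓
  (3,4): δ = 133.19°  ·
  (3,5): δ = 68.60°  ·
  (4,5): δ = 115.41°  ·
antipodal pairs: 3

count = 3; pairs: (0,4), (1,4), (2,5)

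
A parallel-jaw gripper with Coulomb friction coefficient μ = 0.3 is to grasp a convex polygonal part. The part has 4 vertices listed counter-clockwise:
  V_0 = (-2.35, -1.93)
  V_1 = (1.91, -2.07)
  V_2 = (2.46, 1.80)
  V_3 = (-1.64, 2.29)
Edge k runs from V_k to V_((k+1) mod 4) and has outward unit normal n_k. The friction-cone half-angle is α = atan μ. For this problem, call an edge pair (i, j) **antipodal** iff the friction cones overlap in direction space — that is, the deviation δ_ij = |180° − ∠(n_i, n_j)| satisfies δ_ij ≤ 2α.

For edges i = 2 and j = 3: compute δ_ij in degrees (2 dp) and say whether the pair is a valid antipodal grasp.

α = atan 0.3 = 16.70°;  2α = 33.40°
edge 2: e_2 = (-4.10, +0.49);  n_2 = (+0.1187, +0.9929)
edge 3: e_3 = (-0.71, -4.22);  n_3 = (-0.9861, +0.1659)
∠(n_2, n_3) = 87.26°
δ = |180° − 87.26°| = 92.74°
92.74° > 2α = 33.40°  →  invalid

δ = 92.74°, invalid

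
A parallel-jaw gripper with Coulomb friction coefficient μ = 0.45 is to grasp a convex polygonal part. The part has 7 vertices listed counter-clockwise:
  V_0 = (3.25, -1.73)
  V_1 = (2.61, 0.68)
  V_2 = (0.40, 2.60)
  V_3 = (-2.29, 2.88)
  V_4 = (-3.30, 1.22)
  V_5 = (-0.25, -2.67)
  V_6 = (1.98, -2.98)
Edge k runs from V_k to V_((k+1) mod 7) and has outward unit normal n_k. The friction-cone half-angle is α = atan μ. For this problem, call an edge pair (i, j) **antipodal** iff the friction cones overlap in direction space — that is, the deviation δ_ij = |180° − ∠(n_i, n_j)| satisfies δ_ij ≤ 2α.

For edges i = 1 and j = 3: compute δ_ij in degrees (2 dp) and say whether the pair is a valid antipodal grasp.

δ = 80.33°, invalid

α = atan 0.45 = 24.23°;  2α = 48.46°
edge 1: e_1 = (-2.21, +1.92);  n_1 = (+0.6558, +0.7549)
edge 3: e_3 = (-1.01, -1.66);  n_3 = (-0.8543, +0.5198)
∠(n_1, n_3) = 99.67°
δ = |180° − 99.67°| = 80.33°
80.33° > 2α = 48.46°  →  invalid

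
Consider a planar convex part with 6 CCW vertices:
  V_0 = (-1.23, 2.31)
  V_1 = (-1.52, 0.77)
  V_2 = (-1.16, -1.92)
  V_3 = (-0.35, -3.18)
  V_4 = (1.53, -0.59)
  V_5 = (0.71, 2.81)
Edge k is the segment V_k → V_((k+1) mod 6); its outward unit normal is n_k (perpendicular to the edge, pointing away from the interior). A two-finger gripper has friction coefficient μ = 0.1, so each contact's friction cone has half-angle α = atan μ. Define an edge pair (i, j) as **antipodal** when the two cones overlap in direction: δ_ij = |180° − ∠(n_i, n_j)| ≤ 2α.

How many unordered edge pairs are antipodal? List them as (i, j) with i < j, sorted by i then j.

count = 1; pairs: (1,4)

α = atan 0.1 = 5.71°;  2α = 11.42°
n_0 = (-0.9827, +0.1851)
n_1 = (-0.9912, -0.1326)
n_2 = (-0.8412, -0.5408)
n_3 = (+0.8093, -0.5874)
n_4 = (+0.9721, +0.2345)
n_5 = (-0.2496, +0.9684)
  (0,1): δ = 161.71°  ·
  (0,2): δ = 136.60°  ·
  (0,3): δ = 25.31°  ·
  (0,4): δ = 24.22°  ·
  (0,5): δ = 115.12°  ·
  (1,2): δ = 154.89°  ·
  (1,3): δ = 43.60°  ·
  (1,4): δ = 5.94°  ✓
  (1,5): δ = 96.83°  ·
  (2,3): δ = 68.71°  ·
  (2,4): δ = 19.18°  ·
  (2,5): δ = 71.72°  ·
  (3,4): δ = 130.47°  ·
  (3,5): δ = 39.57°  ·
  (4,5): δ = 89.11°  ·
antipodal pairs: 1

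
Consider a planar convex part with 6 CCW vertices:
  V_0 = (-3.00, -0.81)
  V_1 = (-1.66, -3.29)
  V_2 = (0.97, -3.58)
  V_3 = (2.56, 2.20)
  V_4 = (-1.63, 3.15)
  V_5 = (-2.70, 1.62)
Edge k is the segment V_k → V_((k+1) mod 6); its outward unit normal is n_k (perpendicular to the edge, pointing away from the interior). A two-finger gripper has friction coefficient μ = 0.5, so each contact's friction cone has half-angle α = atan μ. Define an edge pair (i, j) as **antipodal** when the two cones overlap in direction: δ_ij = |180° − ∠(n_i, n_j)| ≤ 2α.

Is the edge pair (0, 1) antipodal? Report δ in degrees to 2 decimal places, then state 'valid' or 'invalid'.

δ = 124.68°, invalid

α = atan 0.5 = 26.57°;  2α = 53.13°
edge 0: e_0 = (+1.34, -2.48);  n_0 = (-0.8798, -0.4754)
edge 1: e_1 = (+2.63, -0.29);  n_1 = (-0.1096, -0.9940)
∠(n_0, n_1) = 55.32°
δ = |180° − 55.32°| = 124.68°
124.68° > 2α = 53.13°  →  invalid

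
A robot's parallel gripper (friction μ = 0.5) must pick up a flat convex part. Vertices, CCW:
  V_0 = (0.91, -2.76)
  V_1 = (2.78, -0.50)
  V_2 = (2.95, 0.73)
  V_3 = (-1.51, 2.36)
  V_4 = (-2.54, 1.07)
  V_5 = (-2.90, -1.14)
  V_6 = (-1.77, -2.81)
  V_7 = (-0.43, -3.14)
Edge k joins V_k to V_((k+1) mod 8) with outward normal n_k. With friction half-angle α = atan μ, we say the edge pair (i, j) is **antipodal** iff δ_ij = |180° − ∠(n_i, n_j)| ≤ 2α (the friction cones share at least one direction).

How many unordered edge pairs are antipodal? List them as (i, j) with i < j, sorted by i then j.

α = atan 0.5 = 26.57°;  2α = 53.13°
n_0 = (+0.7705, -0.6375)
n_1 = (+0.9906, -0.1369)
n_2 = (+0.3433, +0.9392)
n_3 = (-0.7815, +0.6240)
n_4 = (-0.9870, +0.1608)
n_5 = (-0.8282, -0.5604)
n_6 = (-0.2391, -0.9710)
n_7 = (+0.2728, -0.9621)
  (0,1): δ = 148.26°  ·
  (0,2): δ = 70.47°  ·
  (0,3): δ = 1.00°  ✓
  (0,4): δ = 30.35°  ✓
  (0,5): δ = 73.69°  ·
  (0,6): δ = 115.77°  ·
  (0,7): δ = 145.44°  ·
  (1,2): δ = 102.21°  ·
  (1,3): δ = 30.74°  ✓
  (1,4): δ = 1.38°  ✓
  (1,5): δ = 41.95°  ✓
  (1,6): δ = 84.03°  ·
  (1,7): δ = 113.70°  ·
  (2,3): δ = 108.53°  ·
  (2,4): δ = 79.18°  ·
  (2,5): δ = 35.84°  ✓
  (2,6): δ = 6.24°  ✓
  (2,7): δ = 35.91°  ✓
  (3,4): δ = 150.65°  ·
  (3,5): δ = 107.31°  ·
  (3,6): δ = 65.23°  ·
  (3,7): δ = 35.56°  ✓
  (4,5): δ = 136.66°  ·
  (4,6): δ = 94.58°  ·
  (4,7): δ = 64.92°  ·
  (5,6): δ = 137.92°  ·
  (5,7): δ = 108.25°  ·
  (6,7): δ = 150.33°  ·
antipodal pairs: 9

count = 9; pairs: (0,3), (0,4), (1,3), (1,4), (1,5), (2,5), (2,6), (2,7), (3,7)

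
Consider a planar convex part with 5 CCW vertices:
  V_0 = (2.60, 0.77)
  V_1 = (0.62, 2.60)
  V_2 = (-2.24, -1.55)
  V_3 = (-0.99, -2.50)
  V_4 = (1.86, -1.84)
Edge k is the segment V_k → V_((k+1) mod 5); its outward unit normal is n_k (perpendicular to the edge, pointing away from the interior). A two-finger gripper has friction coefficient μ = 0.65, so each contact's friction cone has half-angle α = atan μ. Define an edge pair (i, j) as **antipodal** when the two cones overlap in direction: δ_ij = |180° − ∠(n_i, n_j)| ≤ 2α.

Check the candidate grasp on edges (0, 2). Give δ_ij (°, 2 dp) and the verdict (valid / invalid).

δ = 5.51°, valid

α = atan 0.65 = 33.02°;  2α = 66.05°
edge 0: e_0 = (-1.98, +1.83);  n_0 = (+0.6787, +0.7344)
edge 2: e_2 = (+1.25, -0.95);  n_2 = (-0.6051, -0.7962)
∠(n_0, n_2) = 174.49°
δ = |180° − 174.49°| = 5.51°
5.51° ≤ 2α = 66.05°  →  valid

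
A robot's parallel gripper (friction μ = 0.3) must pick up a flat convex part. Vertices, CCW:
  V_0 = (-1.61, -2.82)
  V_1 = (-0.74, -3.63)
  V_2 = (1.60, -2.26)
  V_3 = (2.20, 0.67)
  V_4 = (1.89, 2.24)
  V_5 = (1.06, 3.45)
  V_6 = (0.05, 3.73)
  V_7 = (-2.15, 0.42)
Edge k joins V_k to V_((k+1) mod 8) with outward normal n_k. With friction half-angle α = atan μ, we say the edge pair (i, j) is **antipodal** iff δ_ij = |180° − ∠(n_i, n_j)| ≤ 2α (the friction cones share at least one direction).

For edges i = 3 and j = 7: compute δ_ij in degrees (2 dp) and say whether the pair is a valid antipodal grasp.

δ = 1.71°, valid

α = atan 0.3 = 16.70°;  2α = 33.40°
edge 3: e_3 = (-0.31, +1.57);  n_3 = (+0.9811, +0.1937)
edge 7: e_7 = (+0.54, -3.24);  n_7 = (-0.9864, -0.1644)
∠(n_3, n_7) = 178.29°
δ = |180° − 178.29°| = 1.71°
1.71° ≤ 2α = 33.40°  →  valid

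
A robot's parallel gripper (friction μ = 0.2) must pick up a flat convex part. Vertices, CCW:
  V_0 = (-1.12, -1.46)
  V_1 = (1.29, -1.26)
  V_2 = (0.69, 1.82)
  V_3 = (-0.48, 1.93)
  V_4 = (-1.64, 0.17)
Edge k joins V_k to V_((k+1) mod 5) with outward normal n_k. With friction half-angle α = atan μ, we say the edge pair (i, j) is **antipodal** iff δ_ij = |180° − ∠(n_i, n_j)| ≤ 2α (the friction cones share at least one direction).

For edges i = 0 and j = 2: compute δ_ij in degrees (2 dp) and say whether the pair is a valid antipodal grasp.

δ = 10.11°, valid

α = atan 0.2 = 11.31°;  2α = 22.62°
edge 0: e_0 = (+2.41, +0.20);  n_0 = (+0.0827, -0.9966)
edge 2: e_2 = (-1.17, +0.11);  n_2 = (+0.0936, +0.9956)
∠(n_0, n_2) = 169.89°
δ = |180° − 169.89°| = 10.11°
10.11° ≤ 2α = 22.62°  →  valid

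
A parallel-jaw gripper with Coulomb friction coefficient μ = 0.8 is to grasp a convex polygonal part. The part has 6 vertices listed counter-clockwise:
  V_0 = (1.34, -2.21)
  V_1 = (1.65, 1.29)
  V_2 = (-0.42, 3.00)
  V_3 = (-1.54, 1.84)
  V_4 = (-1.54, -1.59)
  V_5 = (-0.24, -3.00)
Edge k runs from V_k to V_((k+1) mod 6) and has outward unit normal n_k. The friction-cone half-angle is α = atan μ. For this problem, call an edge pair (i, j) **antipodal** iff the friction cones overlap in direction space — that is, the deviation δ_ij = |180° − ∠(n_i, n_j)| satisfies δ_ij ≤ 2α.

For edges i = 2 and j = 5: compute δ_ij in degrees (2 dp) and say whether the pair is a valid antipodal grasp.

α = atan 0.8 = 38.66°;  2α = 77.32°
edge 2: e_2 = (-1.12, -1.16);  n_2 = (-0.7194, +0.6946)
edge 5: e_5 = (+1.58, +0.79);  n_5 = (+0.4472, -0.8944)
∠(n_2, n_5) = 160.56°
δ = |180° − 160.56°| = 19.44°
19.44° ≤ 2α = 77.32°  →  valid

δ = 19.44°, valid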